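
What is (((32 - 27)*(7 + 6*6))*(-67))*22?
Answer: -316910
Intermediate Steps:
(((32 - 27)*(7 + 6*6))*(-67))*22 = ((5*(7 + 36))*(-67))*22 = ((5*43)*(-67))*22 = (215*(-67))*22 = -14405*22 = -316910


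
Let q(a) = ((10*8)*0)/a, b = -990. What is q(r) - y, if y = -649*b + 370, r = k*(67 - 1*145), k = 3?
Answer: -642880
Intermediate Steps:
r = -234 (r = 3*(67 - 1*145) = 3*(67 - 145) = 3*(-78) = -234)
q(a) = 0 (q(a) = (80*0)/a = 0/a = 0)
y = 642880 (y = -649*(-990) + 370 = 642510 + 370 = 642880)
q(r) - y = 0 - 1*642880 = 0 - 642880 = -642880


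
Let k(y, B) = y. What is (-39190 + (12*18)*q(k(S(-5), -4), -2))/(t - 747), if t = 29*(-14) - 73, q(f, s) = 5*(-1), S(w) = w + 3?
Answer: 20135/613 ≈ 32.847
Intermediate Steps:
S(w) = 3 + w
q(f, s) = -5
t = -479 (t = -406 - 73 = -479)
(-39190 + (12*18)*q(k(S(-5), -4), -2))/(t - 747) = (-39190 + (12*18)*(-5))/(-479 - 747) = (-39190 + 216*(-5))/(-1226) = (-39190 - 1080)*(-1/1226) = -40270*(-1/1226) = 20135/613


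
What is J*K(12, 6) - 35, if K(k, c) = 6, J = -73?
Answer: -473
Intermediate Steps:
J*K(12, 6) - 35 = -73*6 - 35 = -438 - 35 = -473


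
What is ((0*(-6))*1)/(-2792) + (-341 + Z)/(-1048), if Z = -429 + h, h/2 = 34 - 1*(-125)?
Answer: 113/262 ≈ 0.43130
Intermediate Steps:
h = 318 (h = 2*(34 - 1*(-125)) = 2*(34 + 125) = 2*159 = 318)
Z = -111 (Z = -429 + 318 = -111)
((0*(-6))*1)/(-2792) + (-341 + Z)/(-1048) = ((0*(-6))*1)/(-2792) + (-341 - 111)/(-1048) = (0*1)*(-1/2792) - 452*(-1/1048) = 0*(-1/2792) + 113/262 = 0 + 113/262 = 113/262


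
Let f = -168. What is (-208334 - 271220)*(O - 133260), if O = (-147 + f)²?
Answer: 16321620390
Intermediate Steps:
O = 99225 (O = (-147 - 168)² = (-315)² = 99225)
(-208334 - 271220)*(O - 133260) = (-208334 - 271220)*(99225 - 133260) = -479554*(-34035) = 16321620390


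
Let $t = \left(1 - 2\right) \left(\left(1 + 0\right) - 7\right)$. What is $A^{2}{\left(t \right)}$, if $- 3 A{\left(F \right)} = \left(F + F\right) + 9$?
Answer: $49$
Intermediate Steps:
$t = 6$ ($t = - (1 - 7) = \left(-1\right) \left(-6\right) = 6$)
$A{\left(F \right)} = -3 - \frac{2 F}{3}$ ($A{\left(F \right)} = - \frac{\left(F + F\right) + 9}{3} = - \frac{2 F + 9}{3} = - \frac{9 + 2 F}{3} = -3 - \frac{2 F}{3}$)
$A^{2}{\left(t \right)} = \left(-3 - 4\right)^{2} = \left(-7\right)^{2} = 49$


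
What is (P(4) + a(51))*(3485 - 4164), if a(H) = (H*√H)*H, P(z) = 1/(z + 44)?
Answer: -679/48 - 1766079*√51 ≈ -1.2612e+7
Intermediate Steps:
P(z) = 1/(44 + z)
a(H) = H^(5/2) (a(H) = H^(3/2)*H = H^(5/2))
(P(4) + a(51))*(3485 - 4164) = (1/(44 + 4) + 51^(5/2))*(3485 - 4164) = (1/48 + 2601*√51)*(-679) = -679/48 - 1766079*√51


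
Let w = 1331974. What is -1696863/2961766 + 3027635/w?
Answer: 1676742251462/986248826521 ≈ 1.7001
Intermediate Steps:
-1696863/2961766 + 3027635/w = -1696863/2961766 + 3027635/1331974 = 1676742251462/986248826521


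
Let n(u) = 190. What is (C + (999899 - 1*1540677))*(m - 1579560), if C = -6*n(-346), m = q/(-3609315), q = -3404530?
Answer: 617908581271079332/721863 ≈ 8.5599e+11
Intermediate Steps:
m = 680906/721863 (m = -3404530/(-3609315) = -3404530*(-1/3609315) = 680906/721863 ≈ 0.94326)
C = -1140 (C = -6*190 = -1140)
(C + (999899 - 1*1540677))*(m - 1579560) = (-1140 + (999899 - 1*1540677))*(680906/721863 - 1579560) = (-1140 + (999899 - 1540677))*(-1140225239374/721863) = (-1140 - 540778)*(-1140225239374/721863) = -541918*(-1140225239374/721863) = 617908581271079332/721863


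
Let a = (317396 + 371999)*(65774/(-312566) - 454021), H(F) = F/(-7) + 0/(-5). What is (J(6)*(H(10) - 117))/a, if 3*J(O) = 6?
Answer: 129558607/171208000444662475 ≈ 7.5673e-10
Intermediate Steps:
J(O) = 2 (J(O) = (⅓)*6 = 2)
H(F) = -F/7 (H(F) = F*(-⅐) + 0*(-⅕) = -F/7 + 0 = -F/7)
a = -48916571555617850/156283 (a = 689395*(65774*(-1/312566) - 454021) = 689395*(-32887/156283 - 454021) = 689395*(-70955796830/156283) = -48916571555617850/156283 ≈ -3.1300e+11)
(J(6)*(H(10) - 117))/a = (2*(-⅐*10 - 117))/(-48916571555617850/156283) = (2*(-10/7 - 117))*(-156283/48916571555617850) = (2*(-829/7))*(-156283/48916571555617850) = -1658/7*(-156283/48916571555617850) = 129558607/171208000444662475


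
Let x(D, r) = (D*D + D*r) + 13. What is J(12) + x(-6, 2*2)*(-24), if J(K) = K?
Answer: -588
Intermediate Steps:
x(D, r) = 13 + D**2 + D*r (x(D, r) = (D**2 + D*r) + 13 = 13 + D**2 + D*r)
J(12) + x(-6, 2*2)*(-24) = 12 + (13 + (-6)**2 - 12*2)*(-24) = 12 + (13 + 36 - 6*4)*(-24) = 12 + (13 + 36 - 24)*(-24) = 12 + 25*(-24) = 12 - 600 = -588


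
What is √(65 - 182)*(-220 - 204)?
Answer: -1272*I*√13 ≈ -4586.3*I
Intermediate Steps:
√(65 - 182)*(-220 - 204) = √(-117)*(-424) = (3*I*√13)*(-424) = -1272*I*√13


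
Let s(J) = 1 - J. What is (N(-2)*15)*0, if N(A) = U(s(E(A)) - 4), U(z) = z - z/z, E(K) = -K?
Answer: 0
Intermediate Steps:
U(z) = -1 + z (U(z) = z - 1*1 = z - 1 = -1 + z)
N(A) = -4 + A (N(A) = -1 + ((1 - (-1)*A) - 4) = -1 + ((1 + A) - 4) = -1 + (-3 + A) = -4 + A)
(N(-2)*15)*0 = ((-4 - 2)*15)*0 = -6*15*0 = -90*0 = 0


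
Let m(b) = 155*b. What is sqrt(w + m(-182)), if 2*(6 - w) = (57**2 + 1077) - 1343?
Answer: 3*I*sqrt(13198)/2 ≈ 172.32*I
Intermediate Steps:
w = -2971/2 (w = 6 - ((57**2 + 1077) - 1343)/2 = 6 - ((3249 + 1077) - 1343)/2 = 6 - (4326 - 1343)/2 = 6 - 1/2*2983 = 6 - 2983/2 = -2971/2 ≈ -1485.5)
sqrt(w + m(-182)) = sqrt(-2971/2 + 155*(-182)) = sqrt(-2971/2 - 28210) = sqrt(-59391/2) = 3*I*sqrt(13198)/2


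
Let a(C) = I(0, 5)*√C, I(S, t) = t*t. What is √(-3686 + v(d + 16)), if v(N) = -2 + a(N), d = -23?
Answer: √(-3688 + 25*I*√7) ≈ 0.5446 + 60.731*I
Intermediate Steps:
I(S, t) = t²
a(C) = 25*√C (a(C) = 5²*√C = 25*√C)
v(N) = -2 + 25*√N
√(-3686 + v(d + 16)) = √(-3686 + (-2 + 25*√(-23 + 16))) = √(-3686 + (-2 + 25*√(-7))) = √(-3686 + (-2 + 25*(I*√7))) = √(-3686 + (-2 + 25*I*√7)) = √(-3688 + 25*I*√7)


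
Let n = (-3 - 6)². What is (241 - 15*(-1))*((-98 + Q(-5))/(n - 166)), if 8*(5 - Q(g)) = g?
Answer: 23648/85 ≈ 278.21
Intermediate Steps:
Q(g) = 5 - g/8
n = 81 (n = (-9)² = 81)
(241 - 15*(-1))*((-98 + Q(-5))/(n - 166)) = (241 - 15*(-1))*((-98 + (5 - ⅛*(-5)))/(81 - 166)) = (241 + 15)*((-98 + (5 + 5/8))/(-85)) = 256*((-98 + 45/8)*(-1/85)) = 256*(-739/8*(-1/85)) = 256*(739/680) = 23648/85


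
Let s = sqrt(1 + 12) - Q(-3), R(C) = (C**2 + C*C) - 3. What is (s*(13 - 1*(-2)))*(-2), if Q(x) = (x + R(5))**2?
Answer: 58080 - 30*sqrt(13) ≈ 57972.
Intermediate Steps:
R(C) = -3 + 2*C**2 (R(C) = (C**2 + C**2) - 3 = 2*C**2 - 3 = -3 + 2*C**2)
Q(x) = (47 + x)**2 (Q(x) = (x + (-3 + 2*5**2))**2 = (x + (-3 + 2*25))**2 = (x + (-3 + 50))**2 = (x + 47)**2 = (47 + x)**2)
s = -1936 + sqrt(13) (s = sqrt(1 + 12) - (47 - 3)**2 = sqrt(13) - 1*44**2 = sqrt(13) - 1*1936 = sqrt(13) - 1936 = -1936 + sqrt(13) ≈ -1932.4)
(s*(13 - 1*(-2)))*(-2) = ((-1936 + sqrt(13))*(13 - 1*(-2)))*(-2) = ((-1936 + sqrt(13))*(13 + 2))*(-2) = ((-1936 + sqrt(13))*15)*(-2) = (-29040 + 15*sqrt(13))*(-2) = 58080 - 30*sqrt(13)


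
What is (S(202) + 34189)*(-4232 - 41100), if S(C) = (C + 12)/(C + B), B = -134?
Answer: -26349972978/17 ≈ -1.5500e+9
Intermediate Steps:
S(C) = (12 + C)/(-134 + C) (S(C) = (C + 12)/(C - 134) = (12 + C)/(-134 + C))
(S(202) + 34189)*(-4232 - 41100) = ((12 + 202)/(-134 + 202) + 34189)*(-4232 - 41100) = (214/68 + 34189)*(-45332) = ((1/68)*214 + 34189)*(-45332) = (107/34 + 34189)*(-45332) = (1162533/34)*(-45332) = -26349972978/17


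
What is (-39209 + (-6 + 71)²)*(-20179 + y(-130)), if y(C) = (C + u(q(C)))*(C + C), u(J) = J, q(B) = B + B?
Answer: -2841435464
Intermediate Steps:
q(B) = 2*B
y(C) = 6*C² (y(C) = (C + 2*C)*(C + C) = (3*C)*(2*C) = 6*C²)
(-39209 + (-6 + 71)²)*(-20179 + y(-130)) = (-39209 + (-6 + 71)²)*(-20179 + 6*(-130)²) = (-39209 + 65²)*(-20179 + 6*16900) = (-39209 + 4225)*(-20179 + 101400) = -34984*81221 = -2841435464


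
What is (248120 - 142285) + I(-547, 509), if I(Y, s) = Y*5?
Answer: 103100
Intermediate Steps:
I(Y, s) = 5*Y
(248120 - 142285) + I(-547, 509) = (248120 - 142285) + 5*(-547) = 105835 - 2735 = 103100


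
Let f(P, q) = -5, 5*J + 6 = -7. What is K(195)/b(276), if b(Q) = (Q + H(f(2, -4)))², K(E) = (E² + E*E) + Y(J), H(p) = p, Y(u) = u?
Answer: 380237/367205 ≈ 1.0355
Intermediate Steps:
J = -13/5 (J = -6/5 + (⅕)*(-7) = -6/5 - 7/5 = -13/5 ≈ -2.6000)
K(E) = -13/5 + 2*E² (K(E) = (E² + E*E) - 13/5 = (E² + E²) - 13/5 = 2*E² - 13/5 = -13/5 + 2*E²)
b(Q) = (-5 + Q)² (b(Q) = (Q - 5)² = (-5 + Q)²)
K(195)/b(276) = (-13/5 + 2*195²)/((-5 + 276)²) = (-13/5 + 2*38025)/(271²) = (-13/5 + 76050)/73441 = (380237/5)*(1/73441) = 380237/367205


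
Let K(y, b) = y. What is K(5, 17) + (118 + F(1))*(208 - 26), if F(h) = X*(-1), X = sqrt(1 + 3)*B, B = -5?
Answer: 23301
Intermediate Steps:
X = -10 (X = sqrt(1 + 3)*(-5) = sqrt(4)*(-5) = 2*(-5) = -10)
F(h) = 10 (F(h) = -10*(-1) = 10)
K(5, 17) + (118 + F(1))*(208 - 26) = 5 + (118 + 10)*(208 - 26) = 5 + 128*182 = 5 + 23296 = 23301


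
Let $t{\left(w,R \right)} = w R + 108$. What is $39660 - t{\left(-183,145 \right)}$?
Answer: $66087$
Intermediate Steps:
$t{\left(w,R \right)} = 108 + R w$ ($t{\left(w,R \right)} = R w + 108 = 108 + R w$)
$39660 - t{\left(-183,145 \right)} = 39660 - \left(108 + 145 \left(-183\right)\right) = 39660 - \left(108 - 26535\right) = 39660 - -26427 = 39660 + 26427 = 66087$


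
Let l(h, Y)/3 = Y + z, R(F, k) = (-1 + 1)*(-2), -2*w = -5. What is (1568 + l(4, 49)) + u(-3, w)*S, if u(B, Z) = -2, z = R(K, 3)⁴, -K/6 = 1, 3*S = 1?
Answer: 5143/3 ≈ 1714.3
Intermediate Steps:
S = ⅓ (S = (⅓)*1 = ⅓ ≈ 0.33333)
K = -6 (K = -6*1 = -6)
w = 5/2 (w = -½*(-5) = 5/2 ≈ 2.5000)
R(F, k) = 0 (R(F, k) = 0*(-2) = 0)
z = 0 (z = 0⁴ = 0)
l(h, Y) = 3*Y (l(h, Y) = 3*(Y + 0) = 3*Y)
(1568 + l(4, 49)) + u(-3, w)*S = (1568 + 3*49) - 2*⅓ = (1568 + 147) - ⅔ = 1715 - ⅔ = 5143/3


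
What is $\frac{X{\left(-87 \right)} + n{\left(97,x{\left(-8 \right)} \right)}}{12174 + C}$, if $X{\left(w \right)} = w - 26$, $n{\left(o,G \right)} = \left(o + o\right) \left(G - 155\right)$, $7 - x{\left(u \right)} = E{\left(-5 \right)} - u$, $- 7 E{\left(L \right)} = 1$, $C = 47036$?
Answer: $- \frac{42489}{82894} \approx -0.51257$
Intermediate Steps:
$E{\left(L \right)} = - \frac{1}{7}$ ($E{\left(L \right)} = \left(- \frac{1}{7}\right) 1 = - \frac{1}{7}$)
$x{\left(u \right)} = \frac{50}{7} + u$ ($x{\left(u \right)} = 7 - \left(- \frac{1}{7} - u\right) = 7 + \left(\frac{1}{7} + u\right) = \frac{50}{7} + u$)
$n{\left(o,G \right)} = 2 o \left(-155 + G\right)$
$X{\left(w \right)} = -26 + w$
$\frac{X{\left(-87 \right)} + n{\left(97,x{\left(-8 \right)} \right)}}{12174 + C} = \frac{\left(-26 - 87\right) + 2 \cdot 97 \left(-155 + \left(\frac{50}{7} - 8\right)\right)}{12174 + 47036} = \frac{-113 + 2 \cdot 97 \left(-155 - \frac{6}{7}\right)}{59210} = \left(-113 + 2 \cdot 97 \left(- \frac{1091}{7}\right)\right) \frac{1}{59210} = \left(-113 - \frac{211654}{7}\right) \frac{1}{59210} = \left(- \frac{212445}{7}\right) \frac{1}{59210} = - \frac{42489}{82894}$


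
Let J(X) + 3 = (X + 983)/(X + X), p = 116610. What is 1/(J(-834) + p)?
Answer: 1668/194500327 ≈ 8.5758e-6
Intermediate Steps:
J(X) = -3 + (983 + X)/(2*X) (J(X) = -3 + (X + 983)/(X + X) = -3 + (983 + X)/((2*X)) = -3 + (983 + X)*(1/(2*X)) = -3 + (983 + X)/(2*X))
1/(J(-834) + p) = 1/((½)*(983 - 5*(-834))/(-834) + 116610) = 1/((½)*(-1/834)*(983 + 4170) + 116610) = 1/((½)*(-1/834)*5153 + 116610) = 1/(-5153/1668 + 116610) = 1/(194500327/1668) = 1668/194500327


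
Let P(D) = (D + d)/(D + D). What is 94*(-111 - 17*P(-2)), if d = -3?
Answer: -24863/2 ≈ -12432.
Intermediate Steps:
P(D) = (-3 + D)/(2*D) (P(D) = (D - 3)/(D + D) = (-3 + D)/((2*D)) = (-3 + D)*(1/(2*D)) = (-3 + D)/(2*D))
94*(-111 - 17*P(-2)) = 94*(-111 - 17*(-3 - 2)/(2*(-2))) = 94*(-111 - 17*(-1)*(-5)/(2*2)) = 94*(-111 - 17*5/4) = 94*(-111 - 85/4) = 94*(-529/4) = -24863/2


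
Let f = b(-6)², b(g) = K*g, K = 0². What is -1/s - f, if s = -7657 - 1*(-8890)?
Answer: -1/1233 ≈ -0.00081103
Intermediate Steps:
s = 1233 (s = -7657 + 8890 = 1233)
K = 0
b(g) = 0 (b(g) = 0*g = 0)
f = 0 (f = 0² = 0)
-1/s - f = -1/1233 - 1*0 = -1*1/1233 + 0 = -1/1233 + 0 = -1/1233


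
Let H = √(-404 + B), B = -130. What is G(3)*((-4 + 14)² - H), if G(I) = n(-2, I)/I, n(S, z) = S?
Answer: -200/3 + 2*I*√534/3 ≈ -66.667 + 15.406*I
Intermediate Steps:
H = I*√534 (H = √(-404 - 130) = √(-534) = I*√534 ≈ 23.108*I)
G(I) = -2/I
G(3)*((-4 + 14)² - H) = (-2/3)*((-4 + 14)² - I*√534) = (-2*⅓)*(10² - I*√534) = -2*(100 - I*√534)/3 = -200/3 + 2*I*√534/3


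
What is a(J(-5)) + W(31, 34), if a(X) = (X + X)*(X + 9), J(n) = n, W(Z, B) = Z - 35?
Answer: -44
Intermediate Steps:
W(Z, B) = -35 + Z
a(X) = 2*X*(9 + X) (a(X) = (2*X)*(9 + X) = 2*X*(9 + X))
a(J(-5)) + W(31, 34) = 2*(-5)*(9 - 5) + (-35 + 31) = 2*(-5)*4 - 4 = -40 - 4 = -44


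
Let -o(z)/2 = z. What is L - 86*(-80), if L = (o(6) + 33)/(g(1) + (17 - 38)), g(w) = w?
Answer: 137579/20 ≈ 6879.0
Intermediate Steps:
o(z) = -2*z
L = -21/20 (L = (-2*6 + 33)/(1 + (17 - 38)) = (-12 + 33)/(1 - 21) = 21/(-20) = 21*(-1/20) = -21/20 ≈ -1.0500)
L - 86*(-80) = -21/20 - 86*(-80) = -21/20 + 6880 = 137579/20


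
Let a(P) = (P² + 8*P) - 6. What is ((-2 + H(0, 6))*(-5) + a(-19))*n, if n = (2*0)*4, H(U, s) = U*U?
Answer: 0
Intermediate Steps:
H(U, s) = U²
n = 0 (n = 0*4 = 0)
a(P) = -6 + P² + 8*P
((-2 + H(0, 6))*(-5) + a(-19))*n = ((-2 + 0²)*(-5) + (-6 + (-19)² + 8*(-19)))*0 = ((-2 + 0)*(-5) + (-6 + 361 - 152))*0 = (-2*(-5) + 203)*0 = (10 + 203)*0 = 213*0 = 0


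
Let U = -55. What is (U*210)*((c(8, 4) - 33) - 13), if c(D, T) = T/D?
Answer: 525525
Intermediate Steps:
(U*210)*((c(8, 4) - 33) - 13) = (-55*210)*((4/8 - 33) - 13) = -11550*((4*(⅛) - 33) - 13) = -11550*((½ - 33) - 13) = -11550*(-65/2 - 13) = -11550*(-91/2) = 525525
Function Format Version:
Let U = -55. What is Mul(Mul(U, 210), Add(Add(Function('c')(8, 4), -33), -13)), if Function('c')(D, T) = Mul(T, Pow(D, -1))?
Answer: 525525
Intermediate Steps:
Mul(Mul(U, 210), Add(Add(Function('c')(8, 4), -33), -13)) = Mul(Mul(-55, 210), Add(Add(Mul(4, Pow(8, -1)), -33), -13)) = Mul(-11550, Add(Add(Mul(4, Rational(1, 8)), -33), -13)) = Mul(-11550, Add(Add(Rational(1, 2), -33), -13)) = Mul(-11550, Add(Rational(-65, 2), -13)) = Mul(-11550, Rational(-91, 2)) = 525525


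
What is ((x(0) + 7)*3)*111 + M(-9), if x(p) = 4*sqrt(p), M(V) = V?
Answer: 2322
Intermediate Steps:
((x(0) + 7)*3)*111 + M(-9) = ((4*sqrt(0) + 7)*3)*111 - 9 = ((4*0 + 7)*3)*111 - 9 = ((0 + 7)*3)*111 - 9 = (7*3)*111 - 9 = 21*111 - 9 = 2331 - 9 = 2322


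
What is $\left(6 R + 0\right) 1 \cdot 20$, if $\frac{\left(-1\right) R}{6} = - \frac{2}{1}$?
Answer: $1440$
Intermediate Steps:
$R = 12$ ($R = - 6 \left(- \frac{2}{1}\right) = - 6 \left(\left(-2\right) 1\right) = \left(-6\right) \left(-2\right) = 12$)
$\left(6 R + 0\right) 1 \cdot 20 = \left(6 \cdot 12 + 0\right) 1 \cdot 20 = \left(72 + 0\right) 20 = 72 \cdot 20 = 1440$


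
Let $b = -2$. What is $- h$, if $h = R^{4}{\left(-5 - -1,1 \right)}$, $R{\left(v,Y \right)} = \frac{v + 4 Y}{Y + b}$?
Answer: $0$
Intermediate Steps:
$R{\left(v,Y \right)} = \frac{v + 4 Y}{-2 + Y}$ ($R{\left(v,Y \right)} = \frac{v + 4 Y}{Y - 2} = \frac{v + 4 Y}{-2 + Y}$)
$h = 0$ ($h = \left(\frac{\left(-5 - -1\right) + 4 \cdot 1}{-2 + 1}\right)^{4} = \left(\frac{\left(-5 + 1\right) + 4}{-1}\right)^{4} = \left(- (-4 + 4)\right)^{4} = \left(\left(-1\right) 0\right)^{4} = 0^{4} = 0$)
$- h = \left(-1\right) 0 = 0$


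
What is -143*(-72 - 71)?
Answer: 20449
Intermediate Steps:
-143*(-72 - 71) = -143*(-143) = 20449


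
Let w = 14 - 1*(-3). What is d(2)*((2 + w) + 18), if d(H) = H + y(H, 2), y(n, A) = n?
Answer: 148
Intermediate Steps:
w = 17 (w = 14 + 3 = 17)
d(H) = 2*H (d(H) = H + H = 2*H)
d(2)*((2 + w) + 18) = (2*2)*((2 + 17) + 18) = 4*(19 + 18) = 4*37 = 148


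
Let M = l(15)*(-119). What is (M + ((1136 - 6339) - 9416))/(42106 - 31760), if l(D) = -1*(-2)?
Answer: -14857/10346 ≈ -1.4360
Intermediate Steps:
l(D) = 2
M = -238 (M = 2*(-119) = -238)
(M + ((1136 - 6339) - 9416))/(42106 - 31760) = (-238 + ((1136 - 6339) - 9416))/(42106 - 31760) = (-238 + (-5203 - 9416))/10346 = (-238 - 14619)*(1/10346) = -14857*1/10346 = -14857/10346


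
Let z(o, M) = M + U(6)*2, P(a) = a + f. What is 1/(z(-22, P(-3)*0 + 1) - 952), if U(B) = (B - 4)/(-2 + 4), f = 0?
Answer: -1/949 ≈ -0.0010537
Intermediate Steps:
U(B) = -2 + B/2 (U(B) = (-4 + B)/2 = (-4 + B)*(½) = -2 + B/2)
P(a) = a (P(a) = a + 0 = a)
z(o, M) = 2 + M (z(o, M) = M + (-2 + (½)*6)*2 = M + (-2 + 3)*2 = M + 1*2 = M + 2 = 2 + M)
1/(z(-22, P(-3)*0 + 1) - 952) = 1/((2 + (-3*0 + 1)) - 952) = 1/((2 + (0 + 1)) - 952) = 1/((2 + 1) - 952) = 1/(3 - 952) = 1/(-949) = -1/949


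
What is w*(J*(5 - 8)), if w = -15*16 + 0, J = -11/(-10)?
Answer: 792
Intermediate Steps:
J = 11/10 (J = -11*(-⅒) = 11/10 ≈ 1.1000)
w = -240 (w = -240 + 0 = -240)
w*(J*(5 - 8)) = -264*(5 - 8) = -264*(-3) = -240*(-33/10) = 792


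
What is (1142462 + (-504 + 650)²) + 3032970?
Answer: 4196748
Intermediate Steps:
(1142462 + (-504 + 650)²) + 3032970 = (1142462 + 146²) + 3032970 = (1142462 + 21316) + 3032970 = 1163778 + 3032970 = 4196748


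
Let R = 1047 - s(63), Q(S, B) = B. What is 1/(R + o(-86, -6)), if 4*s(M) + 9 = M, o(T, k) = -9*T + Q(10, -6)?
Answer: 2/3603 ≈ 0.00055509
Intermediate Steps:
o(T, k) = -6 - 9*T (o(T, k) = -9*T - 6 = -6 - 9*T)
s(M) = -9/4 + M/4
R = 2067/2 (R = 1047 - (-9/4 + (¼)*63) = 1047 - (-9/4 + 63/4) = 1047 - 1*27/2 = 1047 - 27/2 = 2067/2 ≈ 1033.5)
1/(R + o(-86, -6)) = 1/(2067/2 + (-6 - 9*(-86))) = 1/(2067/2 + (-6 + 774)) = 1/(2067/2 + 768) = 1/(3603/2) = 2/3603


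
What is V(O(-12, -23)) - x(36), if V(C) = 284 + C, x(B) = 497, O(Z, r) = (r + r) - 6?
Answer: -265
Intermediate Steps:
O(Z, r) = -6 + 2*r (O(Z, r) = 2*r - 6 = -6 + 2*r)
V(O(-12, -23)) - x(36) = (284 + (-6 + 2*(-23))) - 1*497 = (284 + (-6 - 46)) - 497 = (284 - 52) - 497 = 232 - 497 = -265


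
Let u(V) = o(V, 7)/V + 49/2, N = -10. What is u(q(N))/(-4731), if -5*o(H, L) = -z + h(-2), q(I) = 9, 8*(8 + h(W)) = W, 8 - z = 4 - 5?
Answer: -1493/283860 ≈ -0.0052596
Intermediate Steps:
z = 9 (z = 8 - (4 - 5) = 8 - 1*(-1) = 8 + 1 = 9)
h(W) = -8 + W/8
o(H, L) = 69/20 (o(H, L) = -(-1*9 + (-8 + (⅛)*(-2)))/5 = -(-9 + (-8 - ¼))/5 = -(-9 - 33/4)/5 = -⅕*(-69/4) = 69/20)
u(V) = 49/2 + 69/(20*V) (u(V) = 69/(20*V) + 49/2 = 49/2 + 69/(20*V))
u(q(N))/(-4731) = ((1/20)*(69 + 490*9)/9)/(-4731) = ((1/20)*(⅑)*(69 + 4410))*(-1/4731) = ((1/20)*(⅑)*4479)*(-1/4731) = (1493/60)*(-1/4731) = -1493/283860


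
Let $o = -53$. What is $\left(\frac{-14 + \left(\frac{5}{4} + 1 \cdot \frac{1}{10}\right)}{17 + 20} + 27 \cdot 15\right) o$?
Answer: $- \frac{15870691}{740} \approx -21447.0$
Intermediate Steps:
$\left(\frac{-14 + \left(\frac{5}{4} + 1 \cdot \frac{1}{10}\right)}{17 + 20} + 27 \cdot 15\right) o = \left(\frac{-14 + \left(\frac{5}{4} + 1 \cdot \frac{1}{10}\right)}{17 + 20} + 27 \cdot 15\right) \left(-53\right) = \left(\frac{-14 + \left(5 \cdot \frac{1}{4} + 1 \cdot \frac{1}{10}\right)}{37} + 405\right) \left(-53\right) = \left(\left(-14 + \left(\frac{5}{4} + \frac{1}{10}\right)\right) \frac{1}{37} + 405\right) \left(-53\right) = \left(\left(-14 + \frac{27}{20}\right) \frac{1}{37} + 405\right) \left(-53\right) = \left(\left(- \frac{253}{20}\right) \frac{1}{37} + 405\right) \left(-53\right) = \left(- \frac{253}{740} + 405\right) \left(-53\right) = \frac{299447}{740} \left(-53\right) = - \frac{15870691}{740}$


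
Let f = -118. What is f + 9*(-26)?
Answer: -352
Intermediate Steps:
f + 9*(-26) = -118 + 9*(-26) = -118 - 234 = -352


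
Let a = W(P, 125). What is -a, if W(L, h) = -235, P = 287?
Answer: 235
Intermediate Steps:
a = -235
-a = -1*(-235) = 235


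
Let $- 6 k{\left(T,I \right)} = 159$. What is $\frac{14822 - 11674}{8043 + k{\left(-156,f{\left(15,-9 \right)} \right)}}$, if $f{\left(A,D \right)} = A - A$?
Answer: $\frac{6296}{16033} \approx 0.39269$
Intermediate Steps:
$f{\left(A,D \right)} = 0$
$k{\left(T,I \right)} = - \frac{53}{2}$ ($k{\left(T,I \right)} = \left(- \frac{1}{6}\right) 159 = - \frac{53}{2}$)
$\frac{14822 - 11674}{8043 + k{\left(-156,f{\left(15,-9 \right)} \right)}} = \frac{14822 - 11674}{8043 - \frac{53}{2}} = \frac{3148}{\frac{16033}{2}} = 3148 \cdot \frac{2}{16033} = \frac{6296}{16033}$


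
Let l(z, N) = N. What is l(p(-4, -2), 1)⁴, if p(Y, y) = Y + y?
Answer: 1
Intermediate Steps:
l(p(-4, -2), 1)⁴ = 1⁴ = 1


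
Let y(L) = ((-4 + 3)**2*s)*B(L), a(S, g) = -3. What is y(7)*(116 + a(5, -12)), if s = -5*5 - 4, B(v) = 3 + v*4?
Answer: -101587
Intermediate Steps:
B(v) = 3 + 4*v
s = -29 (s = -25 - 4 = -29)
y(L) = -87 - 116*L (y(L) = ((-4 + 3)**2*(-29))*(3 + 4*L) = ((-1)**2*(-29))*(3 + 4*L) = (1*(-29))*(3 + 4*L) = -29*(3 + 4*L) = -87 - 116*L)
y(7)*(116 + a(5, -12)) = (-87 - 116*7)*(116 - 3) = (-87 - 812)*113 = -899*113 = -101587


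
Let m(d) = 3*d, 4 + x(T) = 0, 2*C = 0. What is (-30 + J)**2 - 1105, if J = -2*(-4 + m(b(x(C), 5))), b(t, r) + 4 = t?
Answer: -429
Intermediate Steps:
C = 0 (C = (1/2)*0 = 0)
x(T) = -4 (x(T) = -4 + 0 = -4)
b(t, r) = -4 + t
J = 56 (J = -2*(-4 + 3*(-4 - 4)) = -2*(-4 + 3*(-8)) = -2*(-4 - 24) = -2*(-28) = 56)
(-30 + J)**2 - 1105 = (-30 + 56)**2 - 1105 = 26**2 - 1105 = 676 - 1105 = -429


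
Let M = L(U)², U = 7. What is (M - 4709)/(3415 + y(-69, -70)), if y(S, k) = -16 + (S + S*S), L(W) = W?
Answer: -4660/8091 ≈ -0.57595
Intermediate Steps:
M = 49 (M = 7² = 49)
y(S, k) = -16 + S + S² (y(S, k) = -16 + (S + S²) = -16 + S + S²)
(M - 4709)/(3415 + y(-69, -70)) = (49 - 4709)/(3415 + (-16 - 69 + (-69)²)) = -4660/(3415 + (-16 - 69 + 4761)) = -4660/(3415 + 4676) = -4660/8091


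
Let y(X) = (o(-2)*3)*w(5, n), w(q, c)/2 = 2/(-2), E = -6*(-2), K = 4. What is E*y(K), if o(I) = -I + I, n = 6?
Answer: 0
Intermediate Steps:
o(I) = 0
E = 12
w(q, c) = -2 (w(q, c) = 2*(2/(-2)) = 2*(2*(-½)) = 2*(-1) = -2)
y(X) = 0 (y(X) = (0*3)*(-2) = 0*(-2) = 0)
E*y(K) = 12*0 = 0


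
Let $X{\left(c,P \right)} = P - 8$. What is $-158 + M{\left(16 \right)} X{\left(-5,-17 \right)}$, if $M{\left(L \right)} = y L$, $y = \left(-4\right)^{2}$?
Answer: $-6558$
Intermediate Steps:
$y = 16$
$M{\left(L \right)} = 16 L$
$X{\left(c,P \right)} = -8 + P$
$-158 + M{\left(16 \right)} X{\left(-5,-17 \right)} = -158 + 16 \cdot 16 \left(-8 - 17\right) = -158 + 256 \left(-25\right) = -158 - 6400 = -6558$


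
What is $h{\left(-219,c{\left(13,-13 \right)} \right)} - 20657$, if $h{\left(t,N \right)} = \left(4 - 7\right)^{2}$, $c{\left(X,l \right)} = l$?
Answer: $-20648$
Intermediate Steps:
$h{\left(t,N \right)} = 9$ ($h{\left(t,N \right)} = \left(-3\right)^{2} = 9$)
$h{\left(-219,c{\left(13,-13 \right)} \right)} - 20657 = 9 - 20657 = -20648$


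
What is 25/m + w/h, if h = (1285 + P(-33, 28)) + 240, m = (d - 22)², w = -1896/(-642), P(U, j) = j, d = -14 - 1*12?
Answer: 4882339/382857984 ≈ 0.012752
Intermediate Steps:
d = -26 (d = -14 - 12 = -26)
w = 316/107 (w = -1896*(-1/642) = 316/107 ≈ 2.9533)
m = 2304 (m = (-26 - 22)² = (-48)² = 2304)
h = 1553 (h = (1285 + 28) + 240 = 1313 + 240 = 1553)
25/m + w/h = 25/2304 + (316/107)/1553 = 25*(1/2304) + (316/107)*(1/1553) = 25/2304 + 316/166171 = 4882339/382857984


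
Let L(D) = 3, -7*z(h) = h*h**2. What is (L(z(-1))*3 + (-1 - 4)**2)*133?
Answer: 4522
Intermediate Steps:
z(h) = -h**3/7 (z(h) = -h*h**2/7 = -h**3/7)
(L(z(-1))*3 + (-1 - 4)**2)*133 = (3*3 + (-1 - 4)**2)*133 = (9 + (-5)**2)*133 = (9 + 25)*133 = 34*133 = 4522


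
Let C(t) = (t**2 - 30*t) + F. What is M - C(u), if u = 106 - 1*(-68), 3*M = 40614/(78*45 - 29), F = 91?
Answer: -87523169/3481 ≈ -25143.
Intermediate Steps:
M = 13538/3481 (M = (40614/(78*45 - 29))/3 = (40614/(3510 - 29))/3 = (40614/3481)/3 = (40614*(1/3481))/3 = (1/3)*(40614/3481) = 13538/3481 ≈ 3.8891)
u = 174 (u = 106 + 68 = 174)
C(t) = 91 + t**2 - 30*t (C(t) = (t**2 - 30*t) + 91 = 91 + t**2 - 30*t)
M - C(u) = 13538/3481 - (91 + 174**2 - 30*174) = 13538/3481 - (91 + 30276 - 5220) = 13538/3481 - 1*25147 = 13538/3481 - 25147 = -87523169/3481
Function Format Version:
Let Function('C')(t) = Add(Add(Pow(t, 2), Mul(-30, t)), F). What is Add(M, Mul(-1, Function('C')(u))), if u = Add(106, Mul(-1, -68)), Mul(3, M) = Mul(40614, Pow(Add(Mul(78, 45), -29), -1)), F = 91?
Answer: Rational(-87523169, 3481) ≈ -25143.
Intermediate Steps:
M = Rational(13538, 3481) (M = Mul(Rational(1, 3), Mul(40614, Pow(Add(Mul(78, 45), -29), -1))) = Mul(Rational(1, 3), Mul(40614, Pow(Add(3510, -29), -1))) = Mul(Rational(1, 3), Mul(40614, Pow(3481, -1))) = Mul(Rational(1, 3), Mul(40614, Rational(1, 3481))) = Mul(Rational(1, 3), Rational(40614, 3481)) = Rational(13538, 3481) ≈ 3.8891)
u = 174 (u = Add(106, 68) = 174)
Function('C')(t) = Add(91, Pow(t, 2), Mul(-30, t)) (Function('C')(t) = Add(Add(Pow(t, 2), Mul(-30, t)), 91) = Add(91, Pow(t, 2), Mul(-30, t)))
Add(M, Mul(-1, Function('C')(u))) = Add(Rational(13538, 3481), Mul(-1, Add(91, Pow(174, 2), Mul(-30, 174)))) = Add(Rational(13538, 3481), Mul(-1, Add(91, 30276, -5220))) = Add(Rational(13538, 3481), Mul(-1, 25147)) = Add(Rational(13538, 3481), -25147) = Rational(-87523169, 3481)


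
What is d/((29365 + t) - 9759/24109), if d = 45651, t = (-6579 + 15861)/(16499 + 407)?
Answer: 9303371453427/5984421912647 ≈ 1.5546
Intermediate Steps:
t = 4641/8453 (t = 9282/16906 = 9282*(1/16906) = 4641/8453 ≈ 0.54904)
d/((29365 + t) - 9759/24109) = 45651/((29365 + 4641/8453) - 9759/24109) = 45651/(248226986/8453 - 9759*1/24109) = 45651/(248226986/8453 - 9759/24109) = 45651/(5984421912647/203793377) = 45651*(203793377/5984421912647) = 9303371453427/5984421912647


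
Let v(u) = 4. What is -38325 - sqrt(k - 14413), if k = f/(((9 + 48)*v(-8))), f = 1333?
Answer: -38325 - I*sqrt(187235367)/114 ≈ -38325.0 - 120.03*I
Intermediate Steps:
k = 1333/228 (k = 1333/(((9 + 48)*4)) = 1333/((57*4)) = 1333/228 ≈ 5.8465)
-38325 - sqrt(k - 14413) = -38325 - sqrt(1333/228 - 14413) = -38325 - sqrt(-3284831/228) = -38325 - I*sqrt(187235367)/114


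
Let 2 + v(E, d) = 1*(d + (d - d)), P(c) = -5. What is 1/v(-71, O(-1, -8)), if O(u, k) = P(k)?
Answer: -1/7 ≈ -0.14286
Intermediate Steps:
O(u, k) = -5
v(E, d) = -2 + d (v(E, d) = -2 + 1*(d + (d - d)) = -2 + 1*(d + 0) = -2 + 1*d = -2 + d)
1/v(-71, O(-1, -8)) = 1/(-2 - 5) = 1/(-7) = -1/7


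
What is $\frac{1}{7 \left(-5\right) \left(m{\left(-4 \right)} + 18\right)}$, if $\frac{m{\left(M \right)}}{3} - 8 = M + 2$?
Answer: $- \frac{1}{1260} \approx -0.00079365$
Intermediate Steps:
$m{\left(M \right)} = 30 + 3 M$ ($m{\left(M \right)} = 24 + 3 \left(M + 2\right) = 24 + 3 \left(2 + M\right) = 24 + \left(6 + 3 M\right) = 30 + 3 M$)
$\frac{1}{7 \left(-5\right) \left(m{\left(-4 \right)} + 18\right)} = \frac{1}{7 \left(-5\right) \left(\left(30 + 3 \left(-4\right)\right) + 18\right)} = \frac{1}{\left(-35\right) \left(\left(30 - 12\right) + 18\right)} = \frac{1}{\left(-35\right) \left(18 + 18\right)} = \frac{1}{\left(-35\right) 36} = \frac{1}{-1260} = - \frac{1}{1260}$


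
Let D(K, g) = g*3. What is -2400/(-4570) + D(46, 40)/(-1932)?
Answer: 34070/73577 ≈ 0.46305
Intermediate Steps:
D(K, g) = 3*g
-2400/(-4570) + D(46, 40)/(-1932) = -2400/(-4570) + (3*40)/(-1932) = -2400*(-1/4570) + 120*(-1/1932) = 240/457 - 10/161 = 34070/73577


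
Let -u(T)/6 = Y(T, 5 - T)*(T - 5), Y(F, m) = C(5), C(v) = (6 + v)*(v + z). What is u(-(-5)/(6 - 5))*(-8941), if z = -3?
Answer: 0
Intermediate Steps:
C(v) = (-3 + v)*(6 + v) (C(v) = (6 + v)*(v - 3) = (6 + v)*(-3 + v) = (-3 + v)*(6 + v))
Y(F, m) = 22 (Y(F, m) = -18 + 5**2 + 3*5 = -18 + 25 + 15 = 22)
u(T) = 660 - 132*T (u(T) = -132*(T - 5) = -132*(-5 + T) = -6*(-110 + 22*T) = 660 - 132*T)
u(-(-5)/(6 - 5))*(-8941) = (660 - (-132)*(-5/(6 - 5)))*(-8941) = (660 - (-132)*(-5/1))*(-8941) = (660 - (-132)*(-5*1))*(-8941) = (660 - (-132)*(-5))*(-8941) = (660 - 132*5)*(-8941) = (660 - 660)*(-8941) = 0*(-8941) = 0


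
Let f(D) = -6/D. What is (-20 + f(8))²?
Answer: 6889/16 ≈ 430.56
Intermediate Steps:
(-20 + f(8))² = (-20 - 6/8)² = (-20 - 6*⅛)² = (-20 - ¾)² = (-83/4)² = 6889/16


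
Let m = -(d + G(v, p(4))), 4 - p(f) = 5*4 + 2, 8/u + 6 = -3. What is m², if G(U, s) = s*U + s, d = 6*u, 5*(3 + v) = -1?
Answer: 264196/225 ≈ 1174.2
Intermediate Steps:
u = -8/9 (u = 8/(-6 - 3) = 8/(-9) = 8*(-⅑) = -8/9 ≈ -0.88889)
p(f) = -18 (p(f) = 4 - (5*4 + 2) = 4 - (20 + 2) = 4 - 1*22 = 4 - 22 = -18)
v = -16/5 (v = -3 + (⅕)*(-1) = -3 - ⅕ = -16/5 ≈ -3.2000)
d = -16/3 (d = 6*(-8/9) = -16/3 ≈ -5.3333)
G(U, s) = s + U*s (G(U, s) = U*s + s = s + U*s)
m = -514/15 (m = -(-16/3 - 18*(1 - 16/5)) = -(-16/3 - 18*(-11/5)) = -(-16/3 + 198/5) = -1*514/15 = -514/15 ≈ -34.267)
m² = (-514/15)² = 264196/225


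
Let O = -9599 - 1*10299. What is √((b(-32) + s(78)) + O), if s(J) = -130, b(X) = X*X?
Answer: 2*I*√4751 ≈ 137.85*I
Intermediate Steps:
b(X) = X²
O = -19898 (O = -9599 - 10299 = -19898)
√((b(-32) + s(78)) + O) = √(((-32)² - 130) - 19898) = √((1024 - 130) - 19898) = √(894 - 19898) = √(-19004) = 2*I*√4751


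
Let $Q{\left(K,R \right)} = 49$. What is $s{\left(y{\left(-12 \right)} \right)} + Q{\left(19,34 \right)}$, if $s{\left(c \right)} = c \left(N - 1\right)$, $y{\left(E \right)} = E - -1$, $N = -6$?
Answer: $126$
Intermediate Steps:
$y{\left(E \right)} = 1 + E$ ($y{\left(E \right)} = E + 1 = 1 + E$)
$s{\left(c \right)} = - 7 c$ ($s{\left(c \right)} = c \left(-6 - 1\right) = c \left(-7\right) = - 7 c$)
$s{\left(y{\left(-12 \right)} \right)} + Q{\left(19,34 \right)} = - 7 \left(1 - 12\right) + 49 = \left(-7\right) \left(-11\right) + 49 = 77 + 49 = 126$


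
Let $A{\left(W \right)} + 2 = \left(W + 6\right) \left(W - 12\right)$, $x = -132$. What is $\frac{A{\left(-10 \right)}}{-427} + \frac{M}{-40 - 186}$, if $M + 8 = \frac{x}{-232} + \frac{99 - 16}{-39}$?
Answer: $- \frac{34731211}{218287524} \approx -0.15911$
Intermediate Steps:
$A{\left(W \right)} = -2 + \left(-12 + W\right) \left(6 + W\right)$ ($A{\left(W \right)} = -2 + \left(W + 6\right) \left(W - 12\right) = -2 + \left(6 + W\right) \left(-12 + W\right) = -2 + \left(-12 + W\right) \left(6 + W\right)$)
$M = - \frac{21623}{2262}$ ($M = -8 + \left(- \frac{132}{-232} + \frac{99 - 16}{-39}\right) = -8 + \left(\left(-132\right) \left(- \frac{1}{232}\right) + \left(99 - 16\right) \left(- \frac{1}{39}\right)\right) = -8 + \left(\frac{33}{58} + 83 \left(- \frac{1}{39}\right)\right) = -8 + \left(\frac{33}{58} - \frac{83}{39}\right) = -8 - \frac{3527}{2262} = - \frac{21623}{2262} \approx -9.5592$)
$\frac{A{\left(-10 \right)}}{-427} + \frac{M}{-40 - 186} = \frac{-74 + \left(-10\right)^{2} - -60}{-427} - \frac{21623}{2262 \left(-40 - 186\right)} = \left(-74 + 100 + 60\right) \left(- \frac{1}{427}\right) - \frac{21623}{2262 \left(-40 - 186\right)} = 86 \left(- \frac{1}{427}\right) - \frac{21623}{2262 \left(-226\right)} = - \frac{86}{427} - - \frac{21623}{511212} = - \frac{86}{427} + \frac{21623}{511212} = - \frac{34731211}{218287524}$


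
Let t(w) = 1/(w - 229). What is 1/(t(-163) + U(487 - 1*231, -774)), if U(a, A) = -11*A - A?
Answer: 392/3640895 ≈ 0.00010767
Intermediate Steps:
U(a, A) = -12*A
t(w) = 1/(-229 + w)
1/(t(-163) + U(487 - 1*231, -774)) = 1/(1/(-229 - 163) - 12*(-774)) = 1/(1/(-392) + 9288) = 1/(-1/392 + 9288) = 1/(3640895/392) = 392/3640895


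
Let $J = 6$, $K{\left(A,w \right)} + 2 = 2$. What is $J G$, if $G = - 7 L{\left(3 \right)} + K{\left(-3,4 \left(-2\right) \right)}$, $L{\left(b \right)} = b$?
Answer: $-126$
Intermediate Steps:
$K{\left(A,w \right)} = 0$ ($K{\left(A,w \right)} = -2 + 2 = 0$)
$G = -21$ ($G = \left(-7\right) 3 + 0 = -21 + 0 = -21$)
$J G = 6 \left(-21\right) = -126$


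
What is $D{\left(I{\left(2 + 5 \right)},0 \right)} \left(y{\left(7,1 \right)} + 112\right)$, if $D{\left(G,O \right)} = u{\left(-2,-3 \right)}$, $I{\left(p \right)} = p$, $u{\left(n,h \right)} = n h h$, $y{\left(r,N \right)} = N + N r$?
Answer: $-2160$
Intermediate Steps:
$u{\left(n,h \right)} = n h^{2}$ ($u{\left(n,h \right)} = h n h = n h^{2}$)
$D{\left(G,O \right)} = -18$ ($D{\left(G,O \right)} = - 2 \left(-3\right)^{2} = \left(-2\right) 9 = -18$)
$D{\left(I{\left(2 + 5 \right)},0 \right)} \left(y{\left(7,1 \right)} + 112\right) = - 18 \left(1 \left(1 + 7\right) + 112\right) = - 18 \left(1 \cdot 8 + 112\right) = - 18 \left(8 + 112\right) = \left(-18\right) 120 = -2160$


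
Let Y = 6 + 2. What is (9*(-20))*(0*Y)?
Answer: 0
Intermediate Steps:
Y = 8
(9*(-20))*(0*Y) = (9*(-20))*(0*8) = -180*0 = 0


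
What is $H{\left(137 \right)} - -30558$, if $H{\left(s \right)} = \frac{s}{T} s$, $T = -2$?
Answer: $\frac{42347}{2} \approx 21174.0$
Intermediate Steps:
$H{\left(s \right)} = - \frac{s^{2}}{2}$ ($H{\left(s \right)} = \frac{s}{-2} s = s \left(- \frac{1}{2}\right) s = - \frac{s}{2} s = - \frac{s^{2}}{2}$)
$H{\left(137 \right)} - -30558 = - \frac{137^{2}}{2} - -30558 = \left(- \frac{1}{2}\right) 18769 + 30558 = - \frac{18769}{2} + 30558 = \frac{42347}{2}$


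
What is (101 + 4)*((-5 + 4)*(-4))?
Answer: 420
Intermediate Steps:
(101 + 4)*((-5 + 4)*(-4)) = 105*(-1*(-4)) = 105*4 = 420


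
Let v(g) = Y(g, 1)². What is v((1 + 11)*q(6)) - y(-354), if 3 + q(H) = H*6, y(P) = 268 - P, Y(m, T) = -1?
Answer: -621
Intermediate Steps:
q(H) = -3 + 6*H (q(H) = -3 + H*6 = -3 + 6*H)
v(g) = 1 (v(g) = (-1)² = 1)
v((1 + 11)*q(6)) - y(-354) = 1 - (268 - 1*(-354)) = 1 - (268 + 354) = 1 - 1*622 = 1 - 622 = -621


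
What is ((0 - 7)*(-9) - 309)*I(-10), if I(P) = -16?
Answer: 3936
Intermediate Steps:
((0 - 7)*(-9) - 309)*I(-10) = ((0 - 7)*(-9) - 309)*(-16) = (-7*(-9) - 309)*(-16) = (63 - 309)*(-16) = -246*(-16) = 3936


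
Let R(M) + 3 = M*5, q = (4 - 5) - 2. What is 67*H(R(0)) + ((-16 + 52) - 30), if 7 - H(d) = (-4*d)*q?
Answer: 2887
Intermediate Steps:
q = -3 (q = -1 - 2 = -3)
R(M) = -3 + 5*M (R(M) = -3 + M*5 = -3 + 5*M)
H(d) = 7 - 12*d (H(d) = 7 - (-4*d)*(-3) = 7 - 12*d)
67*H(R(0)) + ((-16 + 52) - 30) = 67*(7 - 12*(-3 + 5*0)) + ((-16 + 52) - 30) = 67*(7 - 12*(-3 + 0)) + (36 - 30) = 67*(7 - 12*(-3)) + 6 = 67*(7 + 36) + 6 = 67*43 + 6 = 2881 + 6 = 2887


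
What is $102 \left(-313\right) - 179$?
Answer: $-32105$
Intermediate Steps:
$102 \left(-313\right) - 179 = -31926 - 179 = -32105$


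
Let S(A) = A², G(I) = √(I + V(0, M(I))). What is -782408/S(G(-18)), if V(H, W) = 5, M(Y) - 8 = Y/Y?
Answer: 782408/13 ≈ 60185.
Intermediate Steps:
M(Y) = 9 (M(Y) = 8 + Y/Y = 8 + 1 = 9)
G(I) = √(5 + I) (G(I) = √(I + 5) = √(5 + I))
-782408/S(G(-18)) = -782408/(5 - 18) = -782408/((√(-13))²) = -782408/((I*√13)²) = -782408/(-13) = -782408*(-1/13) = 782408/13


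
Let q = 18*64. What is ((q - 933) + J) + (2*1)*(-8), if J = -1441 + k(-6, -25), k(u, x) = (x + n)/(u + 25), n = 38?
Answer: -23509/19 ≈ -1237.3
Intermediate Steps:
k(u, x) = (38 + x)/(25 + u) (k(u, x) = (x + 38)/(u + 25) = (38 + x)/(25 + u))
J = -27366/19 (J = -1441 + (38 - 25)/(25 - 6) = -1441 + 13/19 = -27366/19 ≈ -1440.3)
q = 1152
((q - 933) + J) + (2*1)*(-8) = ((1152 - 933) - 27366/19) + (2*1)*(-8) = (219 - 27366/19) + 2*(-8) = -23205/19 - 16 = -23509/19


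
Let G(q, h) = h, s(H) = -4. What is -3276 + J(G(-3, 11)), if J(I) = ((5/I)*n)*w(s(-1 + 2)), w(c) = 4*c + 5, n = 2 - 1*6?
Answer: -3256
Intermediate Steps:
n = -4 (n = 2 - 6 = -4)
w(c) = 5 + 4*c
J(I) = 220/I (J(I) = ((5/I)*(-4))*(5 + 4*(-4)) = (-20/I)*(5 - 16) = -20/I*(-11) = 220/I)
-3276 + J(G(-3, 11)) = -3276 + 220/11 = -3276 + 220*(1/11) = -3276 + 20 = -3256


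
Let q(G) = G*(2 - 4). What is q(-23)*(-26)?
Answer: -1196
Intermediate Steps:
q(G) = -2*G (q(G) = G*(-2) = -2*G)
q(-23)*(-26) = -2*(-23)*(-26) = 46*(-26) = -1196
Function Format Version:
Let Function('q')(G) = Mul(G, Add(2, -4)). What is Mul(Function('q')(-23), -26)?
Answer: -1196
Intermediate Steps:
Function('q')(G) = Mul(-2, G) (Function('q')(G) = Mul(G, -2) = Mul(-2, G))
Mul(Function('q')(-23), -26) = Mul(Mul(-2, -23), -26) = Mul(46, -26) = -1196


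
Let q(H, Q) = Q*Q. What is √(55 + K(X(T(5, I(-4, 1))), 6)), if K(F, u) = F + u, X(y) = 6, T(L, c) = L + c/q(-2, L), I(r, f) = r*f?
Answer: √67 ≈ 8.1853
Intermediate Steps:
q(H, Q) = Q²
I(r, f) = f*r
T(L, c) = L + c/L² (T(L, c) = L + c/(L²) = L + c/L²)
√(55 + K(X(T(5, I(-4, 1))), 6)) = √(55 + (6 + 6)) = √(55 + 12) = √67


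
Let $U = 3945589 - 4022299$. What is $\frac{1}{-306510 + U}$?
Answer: $- \frac{1}{383220} \approx -2.6095 \cdot 10^{-6}$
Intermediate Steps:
$U = -76710$
$\frac{1}{-306510 + U} = \frac{1}{-306510 - 76710} = \frac{1}{-383220} = - \frac{1}{383220}$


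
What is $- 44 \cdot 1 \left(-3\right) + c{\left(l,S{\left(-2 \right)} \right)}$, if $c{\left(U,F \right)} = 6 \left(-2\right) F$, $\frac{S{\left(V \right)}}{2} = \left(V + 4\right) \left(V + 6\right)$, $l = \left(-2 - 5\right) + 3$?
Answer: $-60$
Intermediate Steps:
$l = -4$ ($l = -7 + 3 = -4$)
$S{\left(V \right)} = 2 \left(4 + V\right) \left(6 + V\right)$ ($S{\left(V \right)} = 2 \left(V + 4\right) \left(V + 6\right) = 2 \left(4 + V\right) \left(6 + V\right)$)
$c{\left(U,F \right)} = - 12 F$
$- 44 \cdot 1 \left(-3\right) + c{\left(l,S{\left(-2 \right)} \right)} = - 44 \cdot 1 \left(-3\right) - 12 \left(48 + 2 \left(-2\right)^{2} + 20 \left(-2\right)\right) = \left(-44\right) \left(-3\right) - 12 \left(48 + 2 \cdot 4 - 40\right) = 132 - 12 \left(48 + 8 - 40\right) = 132 - 192 = -60$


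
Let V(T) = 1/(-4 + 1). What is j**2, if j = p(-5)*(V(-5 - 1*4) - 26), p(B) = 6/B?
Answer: 24964/25 ≈ 998.56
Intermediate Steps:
V(T) = -1/3 (V(T) = 1/(-3) = -1/3)
j = 158/5 (j = (6/(-5))*(-1/3 - 26) = (6*(-1/5))*(-79/3) = -6/5*(-79/3) = 158/5 ≈ 31.600)
j**2 = (158/5)**2 = 24964/25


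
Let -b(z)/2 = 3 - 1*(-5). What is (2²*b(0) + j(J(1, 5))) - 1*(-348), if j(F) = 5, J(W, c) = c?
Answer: 289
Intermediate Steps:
b(z) = -16 (b(z) = -2*(3 - 1*(-5)) = -2*(3 + 5) = -2*8 = -16)
(2²*b(0) + j(J(1, 5))) - 1*(-348) = (2²*(-16) + 5) - 1*(-348) = (4*(-16) + 5) + 348 = (-64 + 5) + 348 = -59 + 348 = 289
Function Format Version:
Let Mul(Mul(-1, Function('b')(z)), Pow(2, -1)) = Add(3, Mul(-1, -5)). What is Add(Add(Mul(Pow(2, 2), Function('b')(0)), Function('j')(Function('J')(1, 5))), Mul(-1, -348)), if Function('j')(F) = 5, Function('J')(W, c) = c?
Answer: 289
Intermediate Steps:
Function('b')(z) = -16 (Function('b')(z) = Mul(-2, Add(3, Mul(-1, -5))) = Mul(-2, Add(3, 5)) = Mul(-2, 8) = -16)
Add(Add(Mul(Pow(2, 2), Function('b')(0)), Function('j')(Function('J')(1, 5))), Mul(-1, -348)) = Add(Add(Mul(Pow(2, 2), -16), 5), Mul(-1, -348)) = Add(Add(Mul(4, -16), 5), 348) = Add(Add(-64, 5), 348) = Add(-59, 348) = 289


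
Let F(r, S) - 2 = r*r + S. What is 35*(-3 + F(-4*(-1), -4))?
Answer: 385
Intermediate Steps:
F(r, S) = 2 + S + r² (F(r, S) = 2 + (r*r + S) = 2 + (r² + S) = 2 + (S + r²) = 2 + S + r²)
35*(-3 + F(-4*(-1), -4)) = 35*(-3 + (2 - 4 + (-4*(-1))²)) = 35*(-3 + (2 - 4 + 4²)) = 35*(-3 + (2 - 4 + 16)) = 35*(-3 + 14) = 35*11 = 385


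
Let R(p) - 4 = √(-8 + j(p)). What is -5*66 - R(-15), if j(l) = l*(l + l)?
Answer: -334 - √442 ≈ -355.02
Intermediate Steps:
j(l) = 2*l² (j(l) = l*(2*l) = 2*l²)
R(p) = 4 + √(-8 + 2*p²)
-5*66 - R(-15) = -5*66 - (4 + √(-8 + 2*(-15)²)) = -330 - (4 + √(-8 + 2*225)) = -330 - (4 + √(-8 + 450)) = -330 - (4 + √442) = -330 + (-4 - √442) = -334 - √442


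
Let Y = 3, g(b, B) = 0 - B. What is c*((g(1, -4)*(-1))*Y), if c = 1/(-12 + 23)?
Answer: -12/11 ≈ -1.0909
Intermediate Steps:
g(b, B) = -B
c = 1/11 ≈ 0.090909
c*((g(1, -4)*(-1))*Y) = ((-1*(-4)*(-1))*3)/11 = ((4*(-1))*3)/11 = (-4*3)/11 = (1/11)*(-12) = -12/11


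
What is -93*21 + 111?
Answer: -1842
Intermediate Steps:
-93*21 + 111 = -1953 + 111 = -1842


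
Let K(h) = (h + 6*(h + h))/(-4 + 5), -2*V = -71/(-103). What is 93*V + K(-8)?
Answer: -28027/206 ≈ -136.05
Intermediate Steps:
V = -71/206 (V = -(-71)/(2*(-103)) = -(-71)*(-1)/(2*103) = -1/2*71/103 = -71/206 ≈ -0.34466)
K(h) = 13*h (K(h) = (h + 6*(2*h))/1 = (h + 12*h)*1 = (13*h)*1 = 13*h)
93*V + K(-8) = 93*(-71/206) + 13*(-8) = -6603/206 - 104 = -28027/206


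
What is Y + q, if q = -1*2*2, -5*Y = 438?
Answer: -458/5 ≈ -91.600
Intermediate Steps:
Y = -438/5 (Y = -⅕*438 = -438/5 ≈ -87.600)
q = -4 (q = -2*2 = -4)
Y + q = -438/5 - 4 = -458/5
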